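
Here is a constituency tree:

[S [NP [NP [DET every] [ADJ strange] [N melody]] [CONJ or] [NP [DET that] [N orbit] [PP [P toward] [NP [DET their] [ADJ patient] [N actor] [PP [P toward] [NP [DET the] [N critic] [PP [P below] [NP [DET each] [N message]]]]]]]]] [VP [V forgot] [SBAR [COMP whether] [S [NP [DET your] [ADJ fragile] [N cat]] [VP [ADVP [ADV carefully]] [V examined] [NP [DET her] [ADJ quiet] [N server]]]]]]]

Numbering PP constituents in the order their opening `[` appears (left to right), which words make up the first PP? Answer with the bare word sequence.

toward their patient actor toward the critic below each message

Opening `[PP` markers occur at word positions 7, 11, 14; the first of these opens the constituent [PP toward their patient actor toward the critic below each message].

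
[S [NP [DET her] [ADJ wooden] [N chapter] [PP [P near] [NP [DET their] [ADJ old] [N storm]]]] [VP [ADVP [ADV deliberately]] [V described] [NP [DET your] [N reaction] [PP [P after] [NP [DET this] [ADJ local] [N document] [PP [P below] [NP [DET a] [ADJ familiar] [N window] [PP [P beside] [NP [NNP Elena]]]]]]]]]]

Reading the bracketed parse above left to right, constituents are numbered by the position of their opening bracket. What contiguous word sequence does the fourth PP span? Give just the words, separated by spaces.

beside Elena

In left-to-right order the PP constituents are "near their old storm"; "after this local document below a familiar window beside Elena"; "below a familiar window beside Elena"; "beside Elena". Number 4 is "beside Elena".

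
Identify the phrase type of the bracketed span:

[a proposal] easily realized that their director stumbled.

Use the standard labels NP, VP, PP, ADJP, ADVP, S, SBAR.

NP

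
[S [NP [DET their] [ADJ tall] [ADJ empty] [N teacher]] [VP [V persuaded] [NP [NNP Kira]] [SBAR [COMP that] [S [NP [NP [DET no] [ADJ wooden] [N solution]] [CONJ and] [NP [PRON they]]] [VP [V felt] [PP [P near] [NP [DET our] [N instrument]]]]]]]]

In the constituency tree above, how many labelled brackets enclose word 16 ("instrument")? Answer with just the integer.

8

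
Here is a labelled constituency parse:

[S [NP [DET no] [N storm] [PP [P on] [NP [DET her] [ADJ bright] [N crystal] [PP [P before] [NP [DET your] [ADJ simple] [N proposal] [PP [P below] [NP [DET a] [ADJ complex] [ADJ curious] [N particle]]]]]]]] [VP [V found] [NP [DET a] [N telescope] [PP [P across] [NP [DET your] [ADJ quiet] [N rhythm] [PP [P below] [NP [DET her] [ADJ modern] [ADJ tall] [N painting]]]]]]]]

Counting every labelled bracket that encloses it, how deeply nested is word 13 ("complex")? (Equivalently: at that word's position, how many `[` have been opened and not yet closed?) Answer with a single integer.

Counting open brackets not yet closed at "complex": [S [NP [PP [NP [PP [NP [PP [NP [ADJ = 9.

9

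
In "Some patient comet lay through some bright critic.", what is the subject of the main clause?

some patient comet

"some patient comet" is the NP that combines with the VP headed by "lay" to form the main clause — the subject.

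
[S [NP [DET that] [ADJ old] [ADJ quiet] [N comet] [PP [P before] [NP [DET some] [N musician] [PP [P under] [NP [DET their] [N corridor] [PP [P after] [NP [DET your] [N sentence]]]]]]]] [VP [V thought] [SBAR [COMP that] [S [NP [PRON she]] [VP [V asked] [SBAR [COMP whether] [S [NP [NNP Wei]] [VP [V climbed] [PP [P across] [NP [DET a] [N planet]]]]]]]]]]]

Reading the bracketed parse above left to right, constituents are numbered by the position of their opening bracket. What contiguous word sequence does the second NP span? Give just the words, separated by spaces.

some musician under their corridor after your sentence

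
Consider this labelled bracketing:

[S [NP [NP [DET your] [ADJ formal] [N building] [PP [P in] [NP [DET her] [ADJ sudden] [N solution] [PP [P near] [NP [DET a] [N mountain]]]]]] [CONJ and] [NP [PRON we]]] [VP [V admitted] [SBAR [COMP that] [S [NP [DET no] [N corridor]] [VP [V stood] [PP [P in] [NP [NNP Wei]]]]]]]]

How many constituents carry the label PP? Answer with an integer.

3

The PP constituents are: [PP in her sudden solution near a mountain]; [PP near a mountain]; [PP in Wei]. Total: 3.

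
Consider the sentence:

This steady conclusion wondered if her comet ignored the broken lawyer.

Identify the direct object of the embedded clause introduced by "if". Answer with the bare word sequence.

"ignored" heads the VP of the embedded clause introduced by "if", and "the broken lawyer" is its direct object.

the broken lawyer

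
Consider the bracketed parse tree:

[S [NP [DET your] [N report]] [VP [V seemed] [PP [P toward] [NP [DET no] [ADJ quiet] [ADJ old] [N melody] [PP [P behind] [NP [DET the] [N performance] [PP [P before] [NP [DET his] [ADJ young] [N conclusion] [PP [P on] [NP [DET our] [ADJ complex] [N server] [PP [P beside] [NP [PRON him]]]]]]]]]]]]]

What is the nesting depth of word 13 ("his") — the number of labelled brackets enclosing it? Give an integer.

Counting open brackets not yet closed at "his": [S [VP [PP [NP [PP [NP [PP [NP [DET = 9.

9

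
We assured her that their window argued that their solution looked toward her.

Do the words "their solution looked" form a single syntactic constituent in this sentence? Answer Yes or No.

The sequence begins inside the noun phrase "their solution" and ends inside the verb phrase "looked toward her"; it crosses a phrase boundary, so no single node in the tree spans exactly those words.

No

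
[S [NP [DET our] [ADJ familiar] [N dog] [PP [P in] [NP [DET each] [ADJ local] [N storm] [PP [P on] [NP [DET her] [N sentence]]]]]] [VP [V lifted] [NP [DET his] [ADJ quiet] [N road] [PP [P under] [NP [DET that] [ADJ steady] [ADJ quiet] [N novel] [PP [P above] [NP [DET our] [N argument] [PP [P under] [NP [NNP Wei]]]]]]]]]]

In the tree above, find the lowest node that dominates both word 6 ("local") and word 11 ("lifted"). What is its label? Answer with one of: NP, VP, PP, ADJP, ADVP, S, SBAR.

S

Word 6 lies under S → NP → PP → NP → ADJ; word 11 lies under S → VP → V. The lowest shared node is the S.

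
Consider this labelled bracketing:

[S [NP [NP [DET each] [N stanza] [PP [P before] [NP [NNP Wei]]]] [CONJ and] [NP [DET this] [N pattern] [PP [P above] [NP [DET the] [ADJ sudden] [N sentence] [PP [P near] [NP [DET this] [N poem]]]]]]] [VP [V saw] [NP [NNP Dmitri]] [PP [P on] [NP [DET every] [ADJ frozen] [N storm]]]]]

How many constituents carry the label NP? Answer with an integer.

8

The NP constituents are: [NP each stanza before Wei and this pattern above the sudden sentence near this poem]; [NP each stanza before Wei]; [NP Wei]; [NP this pattern above the sudden sentence near this poem]; [NP the sudden sentence near this poem]; [NP this poem] …. Total: 8.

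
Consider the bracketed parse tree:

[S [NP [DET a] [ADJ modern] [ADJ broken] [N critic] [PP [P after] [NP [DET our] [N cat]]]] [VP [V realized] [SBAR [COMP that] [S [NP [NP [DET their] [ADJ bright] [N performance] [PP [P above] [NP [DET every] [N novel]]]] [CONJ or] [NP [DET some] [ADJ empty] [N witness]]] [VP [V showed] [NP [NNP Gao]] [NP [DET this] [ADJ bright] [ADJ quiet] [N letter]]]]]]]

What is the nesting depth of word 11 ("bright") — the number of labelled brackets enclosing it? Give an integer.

7

Counting open brackets not yet closed at "bright": [S [VP [SBAR [S [NP [NP [ADJ = 7.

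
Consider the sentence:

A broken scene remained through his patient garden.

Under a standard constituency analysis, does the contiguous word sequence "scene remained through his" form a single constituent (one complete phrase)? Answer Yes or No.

No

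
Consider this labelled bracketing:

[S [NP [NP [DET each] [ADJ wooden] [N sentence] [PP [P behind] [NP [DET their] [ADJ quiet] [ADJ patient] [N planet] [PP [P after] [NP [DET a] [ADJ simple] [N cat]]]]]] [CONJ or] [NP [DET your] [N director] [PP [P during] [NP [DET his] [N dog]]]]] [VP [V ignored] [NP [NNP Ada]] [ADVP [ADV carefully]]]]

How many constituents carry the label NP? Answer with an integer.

7

The NP constituents are: [NP each wooden sentence behind their quiet patient planet after a simple cat or your director during his dog]; [NP each wooden sentence behind their quiet patient planet after a simple cat]; [NP their quiet patient planet after a simple cat]; [NP a simple cat]; [NP your director during his dog]; [NP his dog] …. Total: 7.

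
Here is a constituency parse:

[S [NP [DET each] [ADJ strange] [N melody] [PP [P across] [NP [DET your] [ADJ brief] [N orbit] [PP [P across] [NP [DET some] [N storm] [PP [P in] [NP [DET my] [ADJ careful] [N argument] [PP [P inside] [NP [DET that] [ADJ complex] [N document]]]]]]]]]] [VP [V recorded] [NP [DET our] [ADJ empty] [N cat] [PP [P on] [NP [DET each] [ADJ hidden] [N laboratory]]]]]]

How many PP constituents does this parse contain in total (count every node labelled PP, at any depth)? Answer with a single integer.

5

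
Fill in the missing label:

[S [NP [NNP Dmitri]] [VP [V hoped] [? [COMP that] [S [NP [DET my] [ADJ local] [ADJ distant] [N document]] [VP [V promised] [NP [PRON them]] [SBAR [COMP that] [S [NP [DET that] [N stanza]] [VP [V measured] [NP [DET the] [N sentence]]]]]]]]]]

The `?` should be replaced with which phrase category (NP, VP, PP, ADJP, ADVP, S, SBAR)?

SBAR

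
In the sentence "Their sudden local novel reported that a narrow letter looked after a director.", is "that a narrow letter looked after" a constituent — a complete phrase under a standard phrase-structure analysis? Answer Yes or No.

No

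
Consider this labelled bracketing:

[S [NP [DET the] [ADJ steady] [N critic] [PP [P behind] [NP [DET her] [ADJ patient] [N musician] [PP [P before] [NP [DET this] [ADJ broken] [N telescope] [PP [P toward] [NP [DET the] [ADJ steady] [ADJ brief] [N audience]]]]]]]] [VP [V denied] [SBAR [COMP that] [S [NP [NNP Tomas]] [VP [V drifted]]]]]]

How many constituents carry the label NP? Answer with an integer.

5

Scanning left to right, an opening `[NP` appears at word positions 1, 5, 9, 13, 19 — 5 in total.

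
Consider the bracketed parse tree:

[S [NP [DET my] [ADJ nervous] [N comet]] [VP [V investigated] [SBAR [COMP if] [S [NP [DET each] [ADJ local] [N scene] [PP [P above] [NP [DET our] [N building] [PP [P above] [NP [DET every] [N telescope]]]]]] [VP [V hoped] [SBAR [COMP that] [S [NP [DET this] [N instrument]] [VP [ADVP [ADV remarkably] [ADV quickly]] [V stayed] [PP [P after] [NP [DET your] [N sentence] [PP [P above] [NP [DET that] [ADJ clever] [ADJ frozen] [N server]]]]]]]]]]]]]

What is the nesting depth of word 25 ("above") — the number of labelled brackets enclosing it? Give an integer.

12

The word sits inside P, which is inside PP, inside NP, inside PP, inside VP, inside S, inside SBAR, inside VP, inside S, inside SBAR, inside VP, inside S — 12 brackets in all.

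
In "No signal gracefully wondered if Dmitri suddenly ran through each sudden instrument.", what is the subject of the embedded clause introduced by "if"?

Dmitri

In the embedded clause introduced by "if" the verb is "ran"; the NP preceding it, "Dmitri", is the subject.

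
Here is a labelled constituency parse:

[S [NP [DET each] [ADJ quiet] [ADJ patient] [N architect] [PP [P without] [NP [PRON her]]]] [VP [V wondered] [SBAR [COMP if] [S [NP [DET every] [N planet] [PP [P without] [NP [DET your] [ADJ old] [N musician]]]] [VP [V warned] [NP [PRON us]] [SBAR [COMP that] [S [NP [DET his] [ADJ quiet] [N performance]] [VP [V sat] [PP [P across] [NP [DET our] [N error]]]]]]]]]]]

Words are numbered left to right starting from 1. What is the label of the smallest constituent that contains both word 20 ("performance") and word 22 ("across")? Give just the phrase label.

S

The smallest bracket enclosing both words is [S his quiet performance sat across our error], so the label is S.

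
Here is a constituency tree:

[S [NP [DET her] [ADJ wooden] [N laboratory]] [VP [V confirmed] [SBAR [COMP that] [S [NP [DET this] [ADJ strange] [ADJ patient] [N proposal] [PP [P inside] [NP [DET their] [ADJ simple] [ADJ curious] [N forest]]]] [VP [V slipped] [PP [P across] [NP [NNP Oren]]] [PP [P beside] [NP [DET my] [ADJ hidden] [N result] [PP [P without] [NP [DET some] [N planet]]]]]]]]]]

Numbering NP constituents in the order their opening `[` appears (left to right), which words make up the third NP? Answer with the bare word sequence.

Opening `[NP` markers occur at word positions 1, 6, 11, 17, 19, 23; the third of these opens the constituent [NP their simple curious forest].

their simple curious forest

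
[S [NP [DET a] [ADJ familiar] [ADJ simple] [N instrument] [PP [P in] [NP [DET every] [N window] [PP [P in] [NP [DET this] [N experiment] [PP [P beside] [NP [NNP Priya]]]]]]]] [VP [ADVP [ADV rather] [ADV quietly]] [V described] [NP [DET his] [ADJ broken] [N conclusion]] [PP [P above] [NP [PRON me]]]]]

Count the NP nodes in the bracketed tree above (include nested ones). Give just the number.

6

Scanning left to right, an opening `[NP` appears at word positions 1, 6, 9, 12, 16, 20 — 6 in total.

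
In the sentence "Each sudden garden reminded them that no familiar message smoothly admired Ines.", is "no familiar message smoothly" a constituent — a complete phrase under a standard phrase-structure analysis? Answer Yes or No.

No

The sequence begins inside the noun phrase "no familiar message" and ends inside the verb phrase "smoothly admired Ines"; it crosses a phrase boundary, so no single node in the tree spans exactly those words.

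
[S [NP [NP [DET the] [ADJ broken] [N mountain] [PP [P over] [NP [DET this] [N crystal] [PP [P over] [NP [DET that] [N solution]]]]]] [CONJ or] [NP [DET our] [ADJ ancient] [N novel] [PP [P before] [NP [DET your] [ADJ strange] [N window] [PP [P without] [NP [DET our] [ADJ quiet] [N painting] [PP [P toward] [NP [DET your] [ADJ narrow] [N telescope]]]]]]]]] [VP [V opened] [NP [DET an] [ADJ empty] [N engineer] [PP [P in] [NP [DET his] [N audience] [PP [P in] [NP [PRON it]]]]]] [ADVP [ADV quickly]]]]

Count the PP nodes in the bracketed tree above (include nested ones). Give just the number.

7

Listing each PP by its span: [PP over this crystal over that solution]; [PP over that solution]; [PP before your strange window without our quiet painting toward your narrow telescope]; [PP without our quiet painting toward your narrow telescope]; [PP toward your narrow telescope]; [PP in his audience in it] … — that makes 7.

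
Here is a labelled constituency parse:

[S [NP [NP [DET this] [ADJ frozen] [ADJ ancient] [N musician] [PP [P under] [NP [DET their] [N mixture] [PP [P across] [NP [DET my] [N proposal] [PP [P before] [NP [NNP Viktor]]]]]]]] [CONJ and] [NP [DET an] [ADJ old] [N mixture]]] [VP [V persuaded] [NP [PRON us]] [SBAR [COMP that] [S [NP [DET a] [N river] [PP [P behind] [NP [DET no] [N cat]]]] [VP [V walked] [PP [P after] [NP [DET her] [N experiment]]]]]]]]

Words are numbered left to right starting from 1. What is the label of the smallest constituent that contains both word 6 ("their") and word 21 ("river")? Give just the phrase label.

The smallest bracket enclosing both words is [S this frozen ancient musician under their mixture across my proposal before Viktor and an old mixture persuaded us that a river behind no cat walked after her experiment], so the label is S.

S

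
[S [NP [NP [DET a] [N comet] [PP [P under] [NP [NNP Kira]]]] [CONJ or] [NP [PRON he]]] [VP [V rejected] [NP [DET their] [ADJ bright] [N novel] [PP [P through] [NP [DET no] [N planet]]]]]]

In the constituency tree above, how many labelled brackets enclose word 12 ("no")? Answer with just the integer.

Path from the root down to the word: S → VP → NP → PP → NP → DET. That is 6 enclosing brackets.

6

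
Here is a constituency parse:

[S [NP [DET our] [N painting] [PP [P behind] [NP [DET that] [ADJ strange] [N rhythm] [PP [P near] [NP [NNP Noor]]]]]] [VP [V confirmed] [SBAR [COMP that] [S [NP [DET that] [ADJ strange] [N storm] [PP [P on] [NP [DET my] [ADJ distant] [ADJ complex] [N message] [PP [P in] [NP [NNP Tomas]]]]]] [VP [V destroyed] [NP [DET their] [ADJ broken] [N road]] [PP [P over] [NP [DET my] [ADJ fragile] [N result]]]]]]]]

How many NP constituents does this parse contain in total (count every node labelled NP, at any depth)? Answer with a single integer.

Scanning left to right, an opening `[NP` appears at word positions 1, 4, 8, 11, 15, 20, 22, 26 — 8 in total.

8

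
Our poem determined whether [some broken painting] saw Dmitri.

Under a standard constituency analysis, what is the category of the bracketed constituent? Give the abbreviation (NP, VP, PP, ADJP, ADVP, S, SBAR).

The bracketed span "some broken painting" is headed by "painting", making it a noun phrase (NP).

NP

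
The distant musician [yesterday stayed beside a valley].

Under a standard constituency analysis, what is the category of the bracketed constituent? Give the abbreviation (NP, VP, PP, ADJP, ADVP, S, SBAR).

VP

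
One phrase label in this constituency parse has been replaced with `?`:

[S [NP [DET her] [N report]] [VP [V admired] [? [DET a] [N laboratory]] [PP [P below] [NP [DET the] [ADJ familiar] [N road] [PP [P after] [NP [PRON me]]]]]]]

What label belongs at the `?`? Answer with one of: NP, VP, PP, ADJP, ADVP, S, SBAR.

NP

Looking at what the `?` directly dominates — DET 'a', N 'laboratory' — this is a noun phrase (NP).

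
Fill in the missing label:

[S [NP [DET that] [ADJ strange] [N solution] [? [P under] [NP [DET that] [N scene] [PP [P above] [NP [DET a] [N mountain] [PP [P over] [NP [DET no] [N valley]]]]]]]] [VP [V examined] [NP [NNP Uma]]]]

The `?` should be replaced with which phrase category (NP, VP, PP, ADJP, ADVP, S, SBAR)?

PP

Looking at what the `?` directly dominates — P 'under', NP — this is a prepositional phrase (PP).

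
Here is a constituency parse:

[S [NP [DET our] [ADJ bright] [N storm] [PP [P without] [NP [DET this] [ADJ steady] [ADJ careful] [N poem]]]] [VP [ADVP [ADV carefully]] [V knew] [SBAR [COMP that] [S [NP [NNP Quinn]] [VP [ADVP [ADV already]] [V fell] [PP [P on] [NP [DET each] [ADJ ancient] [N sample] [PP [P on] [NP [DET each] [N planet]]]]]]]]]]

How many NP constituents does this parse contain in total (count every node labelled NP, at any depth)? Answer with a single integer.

The NP constituents are: [NP our bright storm without this steady careful poem]; [NP this steady careful poem]; [NP Quinn]; [NP each ancient sample on each planet]; [NP each planet]. Total: 5.

5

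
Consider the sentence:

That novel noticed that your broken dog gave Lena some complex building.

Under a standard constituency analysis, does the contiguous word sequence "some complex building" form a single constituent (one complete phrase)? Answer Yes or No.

Yes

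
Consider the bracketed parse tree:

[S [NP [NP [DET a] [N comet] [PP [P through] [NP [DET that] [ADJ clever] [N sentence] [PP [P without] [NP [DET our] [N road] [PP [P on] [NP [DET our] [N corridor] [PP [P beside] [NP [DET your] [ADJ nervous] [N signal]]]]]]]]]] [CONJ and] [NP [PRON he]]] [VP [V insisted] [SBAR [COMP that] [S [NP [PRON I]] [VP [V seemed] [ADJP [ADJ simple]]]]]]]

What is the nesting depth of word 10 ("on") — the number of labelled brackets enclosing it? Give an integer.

Counting open brackets not yet closed at "on": [S [NP [NP [PP [NP [PP [NP [PP [P = 9.

9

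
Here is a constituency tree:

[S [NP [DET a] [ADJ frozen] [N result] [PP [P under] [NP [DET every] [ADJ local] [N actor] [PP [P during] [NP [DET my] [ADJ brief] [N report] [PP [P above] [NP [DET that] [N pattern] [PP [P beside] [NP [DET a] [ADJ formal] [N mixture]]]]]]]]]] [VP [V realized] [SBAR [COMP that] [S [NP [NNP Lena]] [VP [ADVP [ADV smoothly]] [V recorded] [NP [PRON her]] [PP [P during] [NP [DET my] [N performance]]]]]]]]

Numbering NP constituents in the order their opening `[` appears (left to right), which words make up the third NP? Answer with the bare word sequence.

In left-to-right order the NP constituents are "a frozen result under every local actor during my brief report above that pattern beside a formal mixture"; "every local actor during my brief report above that pattern beside a formal mixture"; "my brief report above that pattern beside a formal mixture"; "that pattern beside a formal mixture"; "a formal mixture"; "Lena"; "her"; "my performance". Number 3 is "my brief report above that pattern beside a formal mixture".

my brief report above that pattern beside a formal mixture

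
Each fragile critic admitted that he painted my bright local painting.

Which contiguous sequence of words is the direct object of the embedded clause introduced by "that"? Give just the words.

Within the embedded clause introduced by "that", the direct object of "painted" is "my bright local painting".

my bright local painting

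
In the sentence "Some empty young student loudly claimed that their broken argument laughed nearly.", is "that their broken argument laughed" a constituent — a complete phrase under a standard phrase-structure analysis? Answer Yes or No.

No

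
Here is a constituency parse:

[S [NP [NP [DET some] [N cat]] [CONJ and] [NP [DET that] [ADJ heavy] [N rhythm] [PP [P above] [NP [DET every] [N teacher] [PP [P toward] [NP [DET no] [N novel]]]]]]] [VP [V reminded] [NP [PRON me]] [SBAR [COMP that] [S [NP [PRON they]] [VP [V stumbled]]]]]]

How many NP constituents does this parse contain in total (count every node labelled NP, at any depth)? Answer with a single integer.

7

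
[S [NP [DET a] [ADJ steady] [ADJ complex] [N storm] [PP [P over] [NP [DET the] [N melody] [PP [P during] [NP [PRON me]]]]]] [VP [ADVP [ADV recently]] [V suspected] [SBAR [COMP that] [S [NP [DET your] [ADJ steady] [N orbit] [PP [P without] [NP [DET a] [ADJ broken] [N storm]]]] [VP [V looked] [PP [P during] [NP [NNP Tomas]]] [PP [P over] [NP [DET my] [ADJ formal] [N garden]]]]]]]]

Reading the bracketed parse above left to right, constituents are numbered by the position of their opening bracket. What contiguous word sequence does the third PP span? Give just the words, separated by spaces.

without a broken storm

Opening `[PP` markers occur at word positions 5, 8, 16, 21, 23; the third of these opens the constituent [PP without a broken storm].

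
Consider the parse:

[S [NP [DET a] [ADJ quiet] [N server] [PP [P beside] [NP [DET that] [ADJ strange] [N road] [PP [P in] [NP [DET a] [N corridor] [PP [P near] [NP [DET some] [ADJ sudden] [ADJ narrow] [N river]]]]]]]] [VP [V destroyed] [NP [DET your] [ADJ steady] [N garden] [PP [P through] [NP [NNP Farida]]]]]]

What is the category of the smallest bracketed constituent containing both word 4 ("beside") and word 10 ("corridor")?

PP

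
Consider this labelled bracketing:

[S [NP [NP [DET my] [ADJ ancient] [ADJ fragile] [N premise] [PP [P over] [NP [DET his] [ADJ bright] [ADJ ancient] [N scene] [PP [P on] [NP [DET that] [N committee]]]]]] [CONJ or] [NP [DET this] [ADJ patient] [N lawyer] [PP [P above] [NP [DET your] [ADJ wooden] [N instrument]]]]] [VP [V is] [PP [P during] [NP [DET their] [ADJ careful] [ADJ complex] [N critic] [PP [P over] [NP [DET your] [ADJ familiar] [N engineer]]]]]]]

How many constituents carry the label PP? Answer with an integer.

5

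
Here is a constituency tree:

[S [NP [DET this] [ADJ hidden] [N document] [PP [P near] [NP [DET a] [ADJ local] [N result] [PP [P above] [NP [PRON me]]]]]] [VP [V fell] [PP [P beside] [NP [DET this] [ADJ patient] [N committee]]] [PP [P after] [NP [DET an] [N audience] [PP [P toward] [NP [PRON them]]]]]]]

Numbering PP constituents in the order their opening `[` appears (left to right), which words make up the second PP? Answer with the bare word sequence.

Opening `[PP` markers occur at word positions 4, 8, 11, 15, 18; the second of these opens the constituent [PP above me].

above me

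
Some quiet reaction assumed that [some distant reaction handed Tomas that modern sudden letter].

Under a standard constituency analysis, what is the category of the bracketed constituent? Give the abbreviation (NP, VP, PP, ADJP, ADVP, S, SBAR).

The bracketed span "some distant reaction handed Tomas that modern sudden letter" is headed by "handed", making it a clause (S).

S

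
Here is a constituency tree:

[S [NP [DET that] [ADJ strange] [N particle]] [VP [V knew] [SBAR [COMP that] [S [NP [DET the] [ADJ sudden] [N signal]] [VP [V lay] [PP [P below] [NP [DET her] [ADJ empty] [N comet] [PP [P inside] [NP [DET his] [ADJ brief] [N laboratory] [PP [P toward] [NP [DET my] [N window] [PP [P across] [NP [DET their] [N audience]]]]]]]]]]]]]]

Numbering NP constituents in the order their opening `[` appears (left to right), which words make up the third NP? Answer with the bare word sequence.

her empty comet inside his brief laboratory toward my window across their audience

In left-to-right order the NP constituents are "that strange particle"; "the sudden signal"; "her empty comet inside his brief laboratory toward my window across their audience"; "his brief laboratory toward my window across their audience"; "my window across their audience"; "their audience". Number 3 is "her empty comet inside his brief laboratory toward my window across their audience".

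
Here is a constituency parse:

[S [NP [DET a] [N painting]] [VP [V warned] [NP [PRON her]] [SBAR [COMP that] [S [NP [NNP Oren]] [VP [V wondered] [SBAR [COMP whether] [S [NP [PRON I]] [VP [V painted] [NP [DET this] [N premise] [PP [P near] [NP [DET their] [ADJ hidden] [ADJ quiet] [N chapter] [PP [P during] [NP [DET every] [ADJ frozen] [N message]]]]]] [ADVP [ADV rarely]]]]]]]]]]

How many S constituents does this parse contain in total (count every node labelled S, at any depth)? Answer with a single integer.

3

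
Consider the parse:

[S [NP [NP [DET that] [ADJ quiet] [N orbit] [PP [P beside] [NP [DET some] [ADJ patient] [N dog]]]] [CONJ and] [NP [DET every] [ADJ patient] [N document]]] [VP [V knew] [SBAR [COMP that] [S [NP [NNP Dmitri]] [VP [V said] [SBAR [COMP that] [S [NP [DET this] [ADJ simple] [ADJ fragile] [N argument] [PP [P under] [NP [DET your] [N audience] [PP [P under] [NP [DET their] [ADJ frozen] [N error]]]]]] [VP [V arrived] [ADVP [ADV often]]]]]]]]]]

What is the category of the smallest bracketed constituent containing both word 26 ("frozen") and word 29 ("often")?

The smallest bracket enclosing both words is [S this simple fragile argument under your audience under their frozen error arrived often], so the label is S.

S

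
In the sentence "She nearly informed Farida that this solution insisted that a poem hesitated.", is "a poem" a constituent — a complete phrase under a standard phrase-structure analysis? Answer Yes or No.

"a poem" is exactly the noun phrase [NP a poem], a complete constituent.

Yes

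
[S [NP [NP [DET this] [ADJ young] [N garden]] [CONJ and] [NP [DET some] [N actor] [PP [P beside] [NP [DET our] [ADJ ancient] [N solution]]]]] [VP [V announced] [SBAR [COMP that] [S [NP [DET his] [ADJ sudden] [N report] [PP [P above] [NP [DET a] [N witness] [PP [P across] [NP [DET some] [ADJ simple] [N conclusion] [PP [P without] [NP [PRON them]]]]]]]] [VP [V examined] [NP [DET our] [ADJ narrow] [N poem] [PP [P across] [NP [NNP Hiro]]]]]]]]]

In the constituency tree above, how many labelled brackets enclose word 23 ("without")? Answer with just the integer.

11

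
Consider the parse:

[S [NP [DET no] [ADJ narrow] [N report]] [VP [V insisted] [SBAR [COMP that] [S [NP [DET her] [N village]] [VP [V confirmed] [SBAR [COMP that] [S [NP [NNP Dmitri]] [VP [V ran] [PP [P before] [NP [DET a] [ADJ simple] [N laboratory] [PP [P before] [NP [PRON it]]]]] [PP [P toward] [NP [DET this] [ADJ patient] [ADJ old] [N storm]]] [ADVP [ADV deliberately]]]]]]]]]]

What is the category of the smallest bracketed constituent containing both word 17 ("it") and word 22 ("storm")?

Both words fall inside [VP ran before a simple laboratory before it toward this patient old storm deliberately] (words 11–23), and no smaller constituent contains them both. Label: VP.

VP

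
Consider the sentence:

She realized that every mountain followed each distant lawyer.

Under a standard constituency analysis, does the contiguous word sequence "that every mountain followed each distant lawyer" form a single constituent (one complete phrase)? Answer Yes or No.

Yes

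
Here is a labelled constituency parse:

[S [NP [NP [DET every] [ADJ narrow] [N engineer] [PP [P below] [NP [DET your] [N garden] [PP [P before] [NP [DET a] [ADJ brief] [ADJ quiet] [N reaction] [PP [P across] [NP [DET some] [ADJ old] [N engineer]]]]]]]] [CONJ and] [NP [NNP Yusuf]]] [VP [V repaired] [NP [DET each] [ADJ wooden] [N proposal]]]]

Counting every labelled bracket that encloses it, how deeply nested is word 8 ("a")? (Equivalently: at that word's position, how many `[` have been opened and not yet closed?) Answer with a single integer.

8

Path from the root down to the word: S → NP → NP → PP → NP → PP → NP → DET. That is 8 enclosing brackets.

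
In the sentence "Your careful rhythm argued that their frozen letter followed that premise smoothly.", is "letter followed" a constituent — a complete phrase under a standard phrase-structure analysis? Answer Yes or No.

"letter" belongs to the noun phrase "their frozen letter" while "followed" belongs to the verb phrase "followed that premise smoothly"; a span that runs across that boundary is not a single phrase.

No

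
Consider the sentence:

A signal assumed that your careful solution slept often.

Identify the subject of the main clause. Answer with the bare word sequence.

a signal

"a signal" is the NP that combines with the VP headed by "assumed" to form the main clause — the subject.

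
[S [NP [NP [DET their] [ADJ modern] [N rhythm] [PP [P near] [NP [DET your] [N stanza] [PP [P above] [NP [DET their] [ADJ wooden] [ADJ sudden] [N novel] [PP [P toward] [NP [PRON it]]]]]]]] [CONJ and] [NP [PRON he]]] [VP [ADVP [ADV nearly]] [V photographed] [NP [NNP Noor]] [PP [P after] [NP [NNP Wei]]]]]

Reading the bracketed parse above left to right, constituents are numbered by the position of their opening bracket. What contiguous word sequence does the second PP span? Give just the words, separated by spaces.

The PP opening brackets appear, in order, over: "near your stanza above their wooden sudden novel toward it"; "above their wooden sudden novel toward it"; "toward it"; "after Wei". The second one spans "above their wooden sudden novel toward it".

above their wooden sudden novel toward it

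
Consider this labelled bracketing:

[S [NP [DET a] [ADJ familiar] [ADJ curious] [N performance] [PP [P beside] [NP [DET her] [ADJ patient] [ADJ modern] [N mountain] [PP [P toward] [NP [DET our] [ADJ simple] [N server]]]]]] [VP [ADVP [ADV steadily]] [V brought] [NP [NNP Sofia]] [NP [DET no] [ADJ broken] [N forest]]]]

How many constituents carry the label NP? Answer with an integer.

5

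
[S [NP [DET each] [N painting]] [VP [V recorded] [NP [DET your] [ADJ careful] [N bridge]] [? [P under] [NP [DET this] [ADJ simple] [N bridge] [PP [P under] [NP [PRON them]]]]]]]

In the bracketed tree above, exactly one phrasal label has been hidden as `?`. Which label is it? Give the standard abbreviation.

The `?` node immediately contains: P 'under', NP. That is the internal structure of a prepositional phrase, so the label is PP.

PP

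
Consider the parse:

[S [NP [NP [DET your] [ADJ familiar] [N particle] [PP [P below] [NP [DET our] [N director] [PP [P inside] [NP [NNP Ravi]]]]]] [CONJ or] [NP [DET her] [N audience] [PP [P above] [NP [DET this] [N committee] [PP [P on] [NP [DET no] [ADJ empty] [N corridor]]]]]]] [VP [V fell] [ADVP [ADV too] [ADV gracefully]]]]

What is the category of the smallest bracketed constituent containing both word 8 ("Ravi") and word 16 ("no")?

The smallest bracket enclosing both words is [NP your familiar particle below our director inside Ravi or her audience above this committee on no empty corridor], so the label is NP.

NP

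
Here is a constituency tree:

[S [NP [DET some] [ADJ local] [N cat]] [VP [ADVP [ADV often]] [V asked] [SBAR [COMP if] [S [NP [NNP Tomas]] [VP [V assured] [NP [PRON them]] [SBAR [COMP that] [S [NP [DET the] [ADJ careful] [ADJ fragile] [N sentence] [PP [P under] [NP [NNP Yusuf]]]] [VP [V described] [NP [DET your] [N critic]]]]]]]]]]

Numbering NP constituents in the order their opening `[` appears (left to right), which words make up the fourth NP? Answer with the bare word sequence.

the careful fragile sentence under Yusuf

In left-to-right order the NP constituents are "some local cat"; "Tomas"; "them"; "the careful fragile sentence under Yusuf"; "Yusuf"; "your critic". Number 4 is "the careful fragile sentence under Yusuf".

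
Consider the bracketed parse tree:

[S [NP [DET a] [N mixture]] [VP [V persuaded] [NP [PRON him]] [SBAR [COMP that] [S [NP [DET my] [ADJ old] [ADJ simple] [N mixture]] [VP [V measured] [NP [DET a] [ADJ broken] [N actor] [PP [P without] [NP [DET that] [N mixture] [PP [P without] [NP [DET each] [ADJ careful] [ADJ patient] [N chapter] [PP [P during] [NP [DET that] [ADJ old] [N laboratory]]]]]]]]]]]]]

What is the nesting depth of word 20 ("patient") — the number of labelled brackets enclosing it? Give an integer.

Counting open brackets not yet closed at "patient": [S [VP [SBAR [S [VP [NP [PP [NP [PP [NP [ADJ = 11.

11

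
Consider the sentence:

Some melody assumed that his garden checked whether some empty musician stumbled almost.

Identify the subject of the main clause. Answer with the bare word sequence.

some melody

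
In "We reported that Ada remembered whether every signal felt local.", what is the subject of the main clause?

we

The subject of the main clause is the NP immediately before the verb "reported": "we".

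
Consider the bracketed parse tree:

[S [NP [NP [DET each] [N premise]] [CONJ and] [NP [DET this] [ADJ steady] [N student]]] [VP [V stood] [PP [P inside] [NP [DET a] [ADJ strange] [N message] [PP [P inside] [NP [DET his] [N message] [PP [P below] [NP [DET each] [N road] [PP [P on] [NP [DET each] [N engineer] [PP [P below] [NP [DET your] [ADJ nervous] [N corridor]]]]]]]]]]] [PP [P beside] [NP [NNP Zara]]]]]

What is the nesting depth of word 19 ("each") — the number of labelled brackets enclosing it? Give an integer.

11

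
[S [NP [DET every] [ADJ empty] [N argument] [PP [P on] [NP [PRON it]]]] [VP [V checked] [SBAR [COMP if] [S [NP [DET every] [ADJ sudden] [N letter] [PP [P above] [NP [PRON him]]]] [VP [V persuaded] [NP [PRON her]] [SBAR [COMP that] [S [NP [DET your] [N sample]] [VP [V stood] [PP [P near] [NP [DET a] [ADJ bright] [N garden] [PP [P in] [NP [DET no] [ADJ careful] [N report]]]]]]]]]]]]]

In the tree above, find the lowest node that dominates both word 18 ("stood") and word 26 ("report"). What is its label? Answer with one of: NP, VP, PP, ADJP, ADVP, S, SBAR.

Word 18 lies under S → VP → SBAR → S → VP → SBAR → S → VP → V; word 26 lies under S → VP → SBAR → S → VP → SBAR → S → VP → PP → NP → PP → NP → N. The lowest shared node is the VP.

VP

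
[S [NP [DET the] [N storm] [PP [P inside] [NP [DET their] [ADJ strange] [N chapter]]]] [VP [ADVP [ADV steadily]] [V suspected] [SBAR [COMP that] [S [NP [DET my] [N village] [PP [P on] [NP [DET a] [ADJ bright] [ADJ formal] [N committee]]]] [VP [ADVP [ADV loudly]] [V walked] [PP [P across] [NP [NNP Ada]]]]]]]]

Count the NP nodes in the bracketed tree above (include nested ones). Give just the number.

The NP constituents are: [NP the storm inside their strange chapter]; [NP their strange chapter]; [NP my village on a bright formal committee]; [NP a bright formal committee]; [NP Ada]. Total: 5.

5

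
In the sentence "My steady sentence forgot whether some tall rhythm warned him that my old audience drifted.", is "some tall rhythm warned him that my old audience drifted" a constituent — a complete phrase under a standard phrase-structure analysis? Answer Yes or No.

Yes

"some tall rhythm warned him that my old audience drifted" is exactly the clause [S some tall rhythm warned him that my old audience drifted], a complete constituent.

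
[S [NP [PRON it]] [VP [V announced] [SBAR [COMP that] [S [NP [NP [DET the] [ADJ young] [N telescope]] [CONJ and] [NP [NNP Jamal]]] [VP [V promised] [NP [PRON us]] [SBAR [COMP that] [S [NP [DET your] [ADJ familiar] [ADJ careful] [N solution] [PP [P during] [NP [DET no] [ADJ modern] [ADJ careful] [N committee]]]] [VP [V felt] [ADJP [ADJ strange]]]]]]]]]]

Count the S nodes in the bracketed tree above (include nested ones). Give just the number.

3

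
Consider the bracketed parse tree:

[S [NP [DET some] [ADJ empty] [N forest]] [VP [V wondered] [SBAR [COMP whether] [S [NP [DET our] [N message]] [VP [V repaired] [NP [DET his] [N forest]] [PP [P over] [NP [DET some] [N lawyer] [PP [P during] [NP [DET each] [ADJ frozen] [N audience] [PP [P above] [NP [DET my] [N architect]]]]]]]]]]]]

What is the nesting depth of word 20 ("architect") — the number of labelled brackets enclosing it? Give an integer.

12

The word sits inside N, which is inside NP, inside PP, inside NP, inside PP, inside NP, inside PP, inside VP, inside S, inside SBAR, inside VP, inside S — 12 brackets in all.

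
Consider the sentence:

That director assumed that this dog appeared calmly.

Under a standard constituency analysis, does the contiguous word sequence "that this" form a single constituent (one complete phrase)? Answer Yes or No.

No

The smallest constituent containing the whole sequence is the subordinate clause [SBAR that this dog appeared calmly], but the sequence is only part of it — it straddles the boundary between complementizer "that" and clause "this dog appeared calmly".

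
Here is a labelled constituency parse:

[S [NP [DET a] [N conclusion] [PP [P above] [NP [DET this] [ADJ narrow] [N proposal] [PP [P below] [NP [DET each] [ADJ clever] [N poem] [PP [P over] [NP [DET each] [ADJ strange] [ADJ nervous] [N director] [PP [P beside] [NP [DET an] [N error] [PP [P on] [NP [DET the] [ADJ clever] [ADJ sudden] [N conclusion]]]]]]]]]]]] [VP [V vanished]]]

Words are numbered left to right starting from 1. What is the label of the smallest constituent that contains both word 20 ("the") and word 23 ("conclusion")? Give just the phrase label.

Word 20 lies under S → NP → PP → NP → PP → NP → PP → NP → PP → NP → PP → NP → DET; word 23 lies under S → NP → PP → NP → PP → NP → PP → NP → PP → NP → PP → NP → N. The lowest shared node is the NP.

NP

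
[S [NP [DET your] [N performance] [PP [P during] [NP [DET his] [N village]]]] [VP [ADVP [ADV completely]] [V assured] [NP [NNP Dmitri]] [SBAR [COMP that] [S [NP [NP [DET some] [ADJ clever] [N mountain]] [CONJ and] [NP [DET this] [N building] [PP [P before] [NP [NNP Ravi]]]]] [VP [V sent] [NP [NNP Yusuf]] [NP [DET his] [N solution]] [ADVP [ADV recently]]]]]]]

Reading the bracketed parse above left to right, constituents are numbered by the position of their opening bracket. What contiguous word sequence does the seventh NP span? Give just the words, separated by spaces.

Ravi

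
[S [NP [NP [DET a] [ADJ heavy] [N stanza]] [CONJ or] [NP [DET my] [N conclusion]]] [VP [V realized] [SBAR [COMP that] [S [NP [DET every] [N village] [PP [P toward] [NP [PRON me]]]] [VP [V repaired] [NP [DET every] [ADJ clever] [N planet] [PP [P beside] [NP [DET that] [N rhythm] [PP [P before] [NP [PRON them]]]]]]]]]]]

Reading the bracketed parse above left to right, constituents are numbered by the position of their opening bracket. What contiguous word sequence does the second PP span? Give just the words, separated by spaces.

beside that rhythm before them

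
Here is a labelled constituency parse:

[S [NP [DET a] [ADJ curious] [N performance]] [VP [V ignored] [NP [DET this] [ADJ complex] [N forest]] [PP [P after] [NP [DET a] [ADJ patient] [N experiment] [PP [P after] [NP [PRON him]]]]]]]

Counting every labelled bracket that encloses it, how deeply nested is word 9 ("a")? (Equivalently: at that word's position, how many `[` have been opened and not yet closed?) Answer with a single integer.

5

The word sits inside DET, which is inside NP, inside PP, inside VP, inside S — 5 brackets in all.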